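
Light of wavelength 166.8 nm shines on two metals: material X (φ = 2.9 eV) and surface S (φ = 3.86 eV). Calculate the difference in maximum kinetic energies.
0.9600 eV

Using KE_max = hc/λ - φ for each metal:

Photon energy: E = hc/λ = 7.4331 eV

For material X (φ₁ = 2.9 eV):
KE₁ = E - φ₁ = 7.4331 - 2.9 = 4.5331 eV

For surface S (φ₂ = 3.86 eV):
KE₂ = E - φ₂ = 7.4331 - 3.86 = 3.5731 eV

Difference:
ΔKE = KE₁ - KE₂ = 4.5331 - 3.5731 = 0.9600 eV

Note: The difference equals the difference in work functions: 3.86 - 2.9 = 0.96 eV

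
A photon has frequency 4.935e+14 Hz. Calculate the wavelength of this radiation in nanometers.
607.48 nm

Using the wave equation: c = fλ

Solving for wavelength:
λ = c/f = (3×10⁸ m/s) / (4.935e+14 Hz)
λ = 607.48 nm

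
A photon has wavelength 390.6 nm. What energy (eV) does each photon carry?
3.1742 eV

Using E = hf = hc/λ:

E = hc/λ = (6.626×10⁻³⁴ J·s)(3×10⁸ m/s) / (390.6×10⁻⁹ m)
E = 3.1742 eV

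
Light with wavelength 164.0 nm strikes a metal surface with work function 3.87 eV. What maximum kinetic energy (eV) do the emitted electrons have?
3.6900 eV

Using Einstein's photoelectric equation: KE_max = hf - φ = hc/λ - φ

First, calculate the photon energy:
E_photon = hc/λ = (6.626×10⁻³⁴ J·s)(3×10⁸ m/s) / (164.0×10⁻⁹ m)
E_photon = 7.5600 eV

Then, the maximum kinetic energy:
KE_max = E_photon - φ = 7.5600 eV - 3.87 eV = 3.6900 eV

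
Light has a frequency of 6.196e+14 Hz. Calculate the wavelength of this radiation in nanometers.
483.85 nm

Using the wave equation: c = fλ

Solving for wavelength:
λ = c/f = (3×10⁸ m/s) / (6.196e+14 Hz)
λ = 483.85 nm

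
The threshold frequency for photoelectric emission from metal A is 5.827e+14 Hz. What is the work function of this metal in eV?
2.41 eV

At the threshold frequency, photon energy equals work function:
φ = hf₀

Calculating:
φ = (6.626×10⁻³⁴ J·s)(5.827e+14 Hz)
φ = 2.41 eV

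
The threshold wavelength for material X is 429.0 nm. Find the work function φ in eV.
2.89 eV

At the threshold wavelength, photon energy equals work function:
φ = hc/λ₀

Calculating:
φ = (6.626×10⁻³⁴ J·s)(3×10⁸ m/s) / (429.0×10⁻⁹ m)
φ = 2.89 eV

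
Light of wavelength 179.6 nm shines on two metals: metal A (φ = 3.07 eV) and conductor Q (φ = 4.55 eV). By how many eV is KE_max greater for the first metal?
1.4800 eV

Using KE_max = hc/λ - φ for each metal:

Photon energy: E = hc/λ = 6.9034 eV

For metal A (φ₁ = 3.07 eV):
KE₁ = E - φ₁ = 6.9034 - 3.07 = 3.8334 eV

For conductor Q (φ₂ = 4.55 eV):
KE₂ = E - φ₂ = 6.9034 - 4.55 = 2.3534 eV

Difference:
ΔKE = KE₁ - KE₂ = 3.8334 - 2.3534 = 1.4800 eV

Note: The difference equals the difference in work functions: 4.55 - 3.07 = 1.48 eV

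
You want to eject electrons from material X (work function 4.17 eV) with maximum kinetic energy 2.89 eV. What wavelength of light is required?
175.62 nm

From Einstein's equation: KE_max = hc/λ - φ

Rearranging for λ:
hc/λ = KE_max + φ
λ = hc/(KE_max + φ)

Required photon energy:
E_photon = KE_max + φ = 2.89 + 4.17 = 7.06 eV

Required wavelength:
λ = hc/E_photon = (6.626×10⁻³⁴)(3×10⁸) / (7.06 × 1.602×10⁻¹⁹)
λ = 175.62 nm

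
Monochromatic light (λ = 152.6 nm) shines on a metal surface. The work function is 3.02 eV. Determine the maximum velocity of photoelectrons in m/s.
1.3400e+06 m/s

First, find the maximum kinetic energy:
E_photon = hc/λ = 8.1248 eV
KE_max = E_photon - φ = 8.1248 - 3.02 = 5.1048 eV

Convert to Joules: KE_max = 5.1048 × 1.602×10⁻¹⁹ J = 8.1788e-19 J

Then use KE = ½mv² to find velocity:
v = √(2·KE/m) = √(2 × 8.1788e-19 J / 9.109e-31 kg)
v = 1.3400e+06 m/s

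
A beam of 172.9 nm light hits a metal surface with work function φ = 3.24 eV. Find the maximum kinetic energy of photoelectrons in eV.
3.9309 eV

Using Einstein's photoelectric equation: KE_max = hf - φ = hc/λ - φ

First, calculate the photon energy:
E_photon = hc/λ = (6.626×10⁻³⁴ J·s)(3×10⁸ m/s) / (172.9×10⁻⁹ m)
E_photon = 7.1709 eV

Then, the maximum kinetic energy:
KE_max = E_photon - φ = 7.1709 eV - 3.24 eV = 3.9309 eV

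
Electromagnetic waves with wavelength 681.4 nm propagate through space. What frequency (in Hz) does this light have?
4.3997e+14 Hz

Using the wave equation: c = fλ

Solving for frequency:
f = c/λ = (3×10⁸ m/s) / (681.4×10⁻⁹ m)
f = 4.3997e+14 Hz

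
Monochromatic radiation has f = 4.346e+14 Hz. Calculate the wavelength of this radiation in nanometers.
689.81 nm

Using the wave equation: c = fλ

Solving for wavelength:
λ = c/f = (3×10⁸ m/s) / (4.346e+14 Hz)
λ = 689.81 nm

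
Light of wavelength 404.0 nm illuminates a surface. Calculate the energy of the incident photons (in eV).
3.0689 eV

Using E = hf = hc/λ:

E = hc/λ = (6.626×10⁻³⁴ J·s)(3×10⁸ m/s) / (404.0×10⁻⁹ m)
E = 3.0689 eV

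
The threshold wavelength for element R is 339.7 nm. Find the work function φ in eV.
3.65 eV

At the threshold wavelength, photon energy equals work function:
φ = hc/λ₀

Calculating:
φ = (6.626×10⁻³⁴ J·s)(3×10⁸ m/s) / (339.7×10⁻⁹ m)
φ = 3.65 eV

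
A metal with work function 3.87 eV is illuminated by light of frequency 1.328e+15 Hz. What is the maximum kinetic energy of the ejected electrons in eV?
1.6222 eV

Using Einstein's photoelectric equation: KE_max = hf - φ

First, calculate the photon energy:
E_photon = hf = (6.626×10⁻³⁴ J·s)(1.328e+15 Hz)
E_photon = 5.4922 eV

Then, the maximum kinetic energy:
KE_max = E_photon - φ = 5.4922 eV - 3.87 eV = 1.6222 eV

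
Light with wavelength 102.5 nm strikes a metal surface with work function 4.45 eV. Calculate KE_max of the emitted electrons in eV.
7.6460 eV

Using Einstein's photoelectric equation: KE_max = hf - φ = hc/λ - φ

First, calculate the photon energy:
E_photon = hc/λ = (6.626×10⁻³⁴ J·s)(3×10⁸ m/s) / (102.5×10⁻⁹ m)
E_photon = 12.0960 eV

Then, the maximum kinetic energy:
KE_max = E_photon - φ = 12.0960 eV - 4.45 eV = 7.6460 eV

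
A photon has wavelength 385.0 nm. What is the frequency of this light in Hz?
7.7868e+14 Hz

Using the wave equation: c = fλ

Solving for frequency:
f = c/λ = (3×10⁸ m/s) / (385.0×10⁻⁹ m)
f = 7.7868e+14 Hz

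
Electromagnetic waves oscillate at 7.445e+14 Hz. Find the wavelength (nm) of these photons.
402.68 nm

Using the wave equation: c = fλ

Solving for wavelength:
λ = c/f = (3×10⁸ m/s) / (7.445e+14 Hz)
λ = 402.68 nm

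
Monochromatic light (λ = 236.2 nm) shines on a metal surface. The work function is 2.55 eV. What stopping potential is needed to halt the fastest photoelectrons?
2.6991 V

The stopping potential V_s satisfies: eV_s = KE_max

First, find KE_max using Einstein's equation:
E_photon = hc/λ = 5.2491 eV
KE_max = E_photon - φ = 5.2491 - 2.55 = 2.6991 eV

Since eV_s = KE_max:
V_s = KE_max/e = 2.6991 V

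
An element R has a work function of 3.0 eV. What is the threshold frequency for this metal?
7.2540e+14 Hz

The threshold frequency is when the photon energy equals the work function:
hf₀ = φ

Solving for f₀:
f₀ = φ/h = (3.0 eV × 1.602×10⁻¹⁹ J/eV) / (6.626×10⁻³⁴ J·s)
f₀ = 7.2540e+14 Hz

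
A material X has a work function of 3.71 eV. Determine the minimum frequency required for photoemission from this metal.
8.9707e+14 Hz

The threshold frequency is when the photon energy equals the work function:
hf₀ = φ

Solving for f₀:
f₀ = φ/h = (3.71 eV × 1.602×10⁻¹⁹ J/eV) / (6.626×10⁻³⁴ J·s)
f₀ = 8.9707e+14 Hz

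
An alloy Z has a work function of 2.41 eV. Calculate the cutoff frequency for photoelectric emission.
5.8274e+14 Hz

The threshold frequency is when the photon energy equals the work function:
hf₀ = φ

Solving for f₀:
f₀ = φ/h = (2.41 eV × 1.602×10⁻¹⁹ J/eV) / (6.626×10⁻³⁴ J·s)
f₀ = 5.8274e+14 Hz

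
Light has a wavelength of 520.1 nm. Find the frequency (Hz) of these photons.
5.7641e+14 Hz

Using the wave equation: c = fλ

Solving for frequency:
f = c/λ = (3×10⁸ m/s) / (520.1×10⁻⁹ m)
f = 5.7641e+14 Hz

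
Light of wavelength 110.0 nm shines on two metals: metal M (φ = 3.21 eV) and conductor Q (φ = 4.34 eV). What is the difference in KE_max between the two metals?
1.1300 eV

Using KE_max = hc/λ - φ for each metal:

Photon energy: E = hc/λ = 11.2713 eV

For metal M (φ₁ = 3.21 eV):
KE₁ = E - φ₁ = 11.2713 - 3.21 = 8.0613 eV

For conductor Q (φ₂ = 4.34 eV):
KE₂ = E - φ₂ = 11.2713 - 4.34 = 6.9313 eV

Difference:
ΔKE = KE₁ - KE₂ = 8.0613 - 6.9313 = 1.1300 eV

Note: The difference equals the difference in work functions: 4.34 - 3.21 = 1.13 eV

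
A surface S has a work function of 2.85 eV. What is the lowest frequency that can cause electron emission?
6.8913e+14 Hz

The threshold frequency is when the photon energy equals the work function:
hf₀ = φ

Solving for f₀:
f₀ = φ/h = (2.85 eV × 1.602×10⁻¹⁹ J/eV) / (6.626×10⁻³⁴ J·s)
f₀ = 6.8913e+14 Hz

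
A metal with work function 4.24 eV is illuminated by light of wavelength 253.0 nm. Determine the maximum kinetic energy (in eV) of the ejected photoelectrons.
0.6606 eV

Using Einstein's photoelectric equation: KE_max = hf - φ = hc/λ - φ

First, calculate the photon energy:
E_photon = hc/λ = (6.626×10⁻³⁴ J·s)(3×10⁸ m/s) / (253.0×10⁻⁹ m)
E_photon = 4.9006 eV

Then, the maximum kinetic energy:
KE_max = E_photon - φ = 4.9006 eV - 4.24 eV = 0.6606 eV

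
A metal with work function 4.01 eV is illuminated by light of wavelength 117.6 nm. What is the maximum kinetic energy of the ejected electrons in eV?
6.5329 eV

Using Einstein's photoelectric equation: KE_max = hf - φ = hc/λ - φ

First, calculate the photon energy:
E_photon = hc/λ = (6.626×10⁻³⁴ J·s)(3×10⁸ m/s) / (117.6×10⁻⁹ m)
E_photon = 10.5429 eV

Then, the maximum kinetic energy:
KE_max = E_photon - φ = 10.5429 eV - 4.01 eV = 6.5329 eV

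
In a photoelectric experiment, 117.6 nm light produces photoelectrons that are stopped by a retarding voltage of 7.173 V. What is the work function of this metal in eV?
3.37 eV

The stopping potential gives the maximum kinetic energy: KE_max = eV_s = 7.173 eV

From Einstein's photoelectric equation: KE_max = hc/λ - φ
Rearranging: φ = hc/λ - KE_max

Calculate photon energy:
E_photon = hc/λ = (6.626×10⁻³⁴ J·s)(3×10⁸ m/s) / (117.6×10⁻⁹ m) = 10.5429 eV

Therefore:
φ = 10.5429 - 7.173 = 3.37 eV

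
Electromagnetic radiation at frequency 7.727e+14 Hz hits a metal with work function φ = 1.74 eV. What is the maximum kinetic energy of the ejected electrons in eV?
1.4556 eV

Using Einstein's photoelectric equation: KE_max = hf - φ

First, calculate the photon energy:
E_photon = hf = (6.626×10⁻³⁴ J·s)(7.727e+14 Hz)
E_photon = 3.1956 eV

Then, the maximum kinetic energy:
KE_max = E_photon - φ = 3.1956 eV - 1.74 eV = 1.4556 eV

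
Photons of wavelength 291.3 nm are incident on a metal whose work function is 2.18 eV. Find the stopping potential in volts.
2.0762 V

The stopping potential V_s satisfies: eV_s = KE_max

First, find KE_max using Einstein's equation:
E_photon = hc/λ = 4.2562 eV
KE_max = E_photon - φ = 4.2562 - 2.18 = 2.0762 eV

Since eV_s = KE_max:
V_s = KE_max/e = 2.0762 V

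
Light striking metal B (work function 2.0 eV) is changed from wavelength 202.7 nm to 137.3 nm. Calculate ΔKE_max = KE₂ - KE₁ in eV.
2.9135 eV

Using Einstein's equation: KE_max = hc/λ - φ

For λ₁ = 202.7 nm:
KE₁ = hc/λ₁ - φ = 6.1166 - 2.0 = 4.1166 eV

For λ₂ = 137.3 nm:
KE₂ = hc/λ₂ - φ = 9.0302 - 2.0 = 7.0302 eV

Change in KE:
ΔKE = KE₂ - KE₁ = 7.0302 - 4.1166 = 2.9135 eV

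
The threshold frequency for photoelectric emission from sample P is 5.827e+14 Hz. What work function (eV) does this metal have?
2.41 eV

At the threshold frequency, photon energy equals work function:
φ = hf₀

Calculating:
φ = (6.626×10⁻³⁴ J·s)(5.827e+14 Hz)
φ = 2.41 eV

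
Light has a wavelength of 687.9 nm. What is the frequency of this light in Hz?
4.3581e+14 Hz

Using the wave equation: c = fλ

Solving for frequency:
f = c/λ = (3×10⁸ m/s) / (687.9×10⁻⁹ m)
f = 4.3581e+14 Hz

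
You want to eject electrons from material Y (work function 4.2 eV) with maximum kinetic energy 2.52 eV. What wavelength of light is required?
184.50 nm

From Einstein's equation: KE_max = hc/λ - φ

Rearranging for λ:
hc/λ = KE_max + φ
λ = hc/(KE_max + φ)

Required photon energy:
E_photon = KE_max + φ = 2.52 + 4.2 = 6.72 eV

Required wavelength:
λ = hc/E_photon = (6.626×10⁻³⁴)(3×10⁸) / (6.72 × 1.602×10⁻¹⁹)
λ = 184.50 nm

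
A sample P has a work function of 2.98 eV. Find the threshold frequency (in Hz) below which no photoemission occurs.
7.2056e+14 Hz

The threshold frequency is when the photon energy equals the work function:
hf₀ = φ

Solving for f₀:
f₀ = φ/h = (2.98 eV × 1.602×10⁻¹⁹ J/eV) / (6.626×10⁻³⁴ J·s)
f₀ = 7.2056e+14 Hz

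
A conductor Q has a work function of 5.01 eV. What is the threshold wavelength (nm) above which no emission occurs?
247.47 nm

The threshold wavelength is when the photon energy equals the work function:
hc/λ₀ = φ

Solving for λ₀:
λ₀ = hc/φ = (6.626×10⁻³⁴ J·s)(3×10⁸ m/s) / (5.01 eV × 1.602×10⁻¹⁹ J/eV)
λ₀ = 247.47 nm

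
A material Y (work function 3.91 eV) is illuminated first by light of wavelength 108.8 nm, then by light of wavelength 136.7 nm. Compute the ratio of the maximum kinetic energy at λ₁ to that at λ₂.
1.4508

Using Einstein's equation: KE_max = hc/λ - φ

For λ₁ = 108.8 nm:
E₁ = hc/λ₁ = 11.3956 eV
KE₁ = E₁ - φ = 11.3956 - 3.91 = 7.4856 eV

For λ₂ = 136.7 nm:
E₂ = hc/λ₂ = 9.0698 eV
KE₂ = E₂ - φ = 9.0698 - 3.91 = 5.1598 eV

Ratio: KE₁/KE₂ = 7.4856/5.1598 = 1.4508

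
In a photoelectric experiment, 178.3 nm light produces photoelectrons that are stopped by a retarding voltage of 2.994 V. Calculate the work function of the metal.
3.96 eV

The stopping potential gives the maximum kinetic energy: KE_max = eV_s = 2.994 eV

From Einstein's photoelectric equation: KE_max = hc/λ - φ
Rearranging: φ = hc/λ - KE_max

Calculate photon energy:
E_photon = hc/λ = (6.626×10⁻³⁴ J·s)(3×10⁸ m/s) / (178.3×10⁻⁹ m) = 6.9537 eV

Therefore:
φ = 6.9537 - 2.994 = 3.96 eV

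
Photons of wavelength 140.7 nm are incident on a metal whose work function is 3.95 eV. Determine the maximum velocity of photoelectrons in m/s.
1.3078e+06 m/s

First, find the maximum kinetic energy:
E_photon = hc/λ = 8.8120 eV
KE_max = E_photon - φ = 8.8120 - 3.95 = 4.8620 eV

Convert to Joules: KE_max = 4.8620 × 1.602×10⁻¹⁹ J = 7.7897e-19 J

Then use KE = ½mv² to find velocity:
v = √(2·KE/m) = √(2 × 7.7897e-19 J / 9.109e-31 kg)
v = 1.3078e+06 m/s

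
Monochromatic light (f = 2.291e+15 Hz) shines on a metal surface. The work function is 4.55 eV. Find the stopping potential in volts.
4.9248 V

The stopping potential V_s satisfies: eV_s = KE_max

First, find KE_max using Einstein's equation:
E_photon = hf = (6.626×10⁻³⁴ J·s)(2.291e+15 Hz) = 9.4748 eV
KE_max = E_photon - φ = 9.4748 - 4.55 = 4.9248 eV

Since eV_s = KE_max:
V_s = KE_max/e = 4.9248 V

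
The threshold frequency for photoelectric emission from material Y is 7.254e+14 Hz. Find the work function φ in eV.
3.00 eV

At the threshold frequency, photon energy equals work function:
φ = hf₀

Calculating:
φ = (6.626×10⁻³⁴ J·s)(7.254e+14 Hz)
φ = 3.00 eV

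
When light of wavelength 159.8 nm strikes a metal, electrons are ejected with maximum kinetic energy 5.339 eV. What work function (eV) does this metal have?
2.42 eV

From Einstein's photoelectric equation: KE_max = hf - φ = hc/λ - φ

Rearranging for φ:
φ = hc/λ - KE_max

Calculate photon energy:
E_photon = hc/λ = 7.7587 eV

Therefore:
φ = 7.7587 - 5.339 = 2.42 eV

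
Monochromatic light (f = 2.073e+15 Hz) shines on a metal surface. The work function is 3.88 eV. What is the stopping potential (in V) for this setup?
4.6932 V

The stopping potential V_s satisfies: eV_s = KE_max

First, find KE_max using Einstein's equation:
E_photon = hf = (6.626×10⁻³⁴ J·s)(2.073e+15 Hz) = 8.5732 eV
KE_max = E_photon - φ = 8.5732 - 3.88 = 4.6932 eV

Since eV_s = KE_max:
V_s = KE_max/e = 4.6932 V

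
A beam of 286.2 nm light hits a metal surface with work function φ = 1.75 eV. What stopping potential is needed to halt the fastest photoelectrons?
2.5821 V

The stopping potential V_s satisfies: eV_s = KE_max

First, find KE_max using Einstein's equation:
E_photon = hc/λ = 4.3321 eV
KE_max = E_photon - φ = 4.3321 - 1.75 = 2.5821 eV

Since eV_s = KE_max:
V_s = KE_max/e = 2.5821 V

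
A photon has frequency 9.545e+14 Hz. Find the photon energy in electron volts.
3.9475 eV

Using E = hf:

E = hf = (6.626×10⁻³⁴ J·s)(9.545e+14 Hz)
E = 3.9475 eV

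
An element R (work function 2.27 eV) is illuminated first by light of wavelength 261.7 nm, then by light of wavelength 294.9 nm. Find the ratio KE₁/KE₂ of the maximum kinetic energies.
1.2757

Using Einstein's equation: KE_max = hc/λ - φ

For λ₁ = 261.7 nm:
E₁ = hc/λ₁ = 4.7376 eV
KE₁ = E₁ - φ = 4.7376 - 2.27 = 2.4676 eV

For λ₂ = 294.9 nm:
E₂ = hc/λ₂ = 4.2043 eV
KE₂ = E₂ - φ = 4.2043 - 2.27 = 1.9343 eV

Ratio: KE₁/KE₂ = 2.4676/1.9343 = 1.2757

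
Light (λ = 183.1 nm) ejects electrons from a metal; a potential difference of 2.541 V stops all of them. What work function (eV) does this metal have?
4.23 eV

The stopping potential gives the maximum kinetic energy: KE_max = eV_s = 2.541 eV

From Einstein's photoelectric equation: KE_max = hc/λ - φ
Rearranging: φ = hc/λ - KE_max

Calculate photon energy:
E_photon = hc/λ = (6.626×10⁻³⁴ J·s)(3×10⁸ m/s) / (183.1×10⁻⁹ m) = 6.7714 eV

Therefore:
φ = 6.7714 - 2.541 = 4.23 eV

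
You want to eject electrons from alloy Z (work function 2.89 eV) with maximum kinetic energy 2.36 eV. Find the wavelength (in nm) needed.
236.16 nm

From Einstein's equation: KE_max = hc/λ - φ

Rearranging for λ:
hc/λ = KE_max + φ
λ = hc/(KE_max + φ)

Required photon energy:
E_photon = KE_max + φ = 2.36 + 2.89 = 5.25 eV

Required wavelength:
λ = hc/E_photon = (6.626×10⁻³⁴)(3×10⁸) / (5.25 × 1.602×10⁻¹⁹)
λ = 236.16 nm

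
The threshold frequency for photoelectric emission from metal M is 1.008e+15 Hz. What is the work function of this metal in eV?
4.17 eV

At the threshold frequency, photon energy equals work function:
φ = hf₀

Calculating:
φ = (6.626×10⁻³⁴ J·s)(1.008e+15 Hz)
φ = 4.17 eV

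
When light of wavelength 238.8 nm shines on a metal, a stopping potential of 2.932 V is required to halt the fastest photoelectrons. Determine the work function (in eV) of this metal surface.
2.26 eV

The stopping potential gives the maximum kinetic energy: KE_max = eV_s = 2.932 eV

From Einstein's photoelectric equation: KE_max = hc/λ - φ
Rearranging: φ = hc/λ - KE_max

Calculate photon energy:
E_photon = hc/λ = (6.626×10⁻³⁴ J·s)(3×10⁸ m/s) / (238.8×10⁻⁹ m) = 5.1920 eV

Therefore:
φ = 5.1920 - 2.932 = 2.26 eV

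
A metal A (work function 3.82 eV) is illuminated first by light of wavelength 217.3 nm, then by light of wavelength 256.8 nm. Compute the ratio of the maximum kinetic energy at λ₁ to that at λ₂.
1.8706

Using Einstein's equation: KE_max = hc/λ - φ

For λ₁ = 217.3 nm:
E₁ = hc/λ₁ = 5.7057 eV
KE₁ = E₁ - φ = 5.7057 - 3.82 = 1.8857 eV

For λ₂ = 256.8 nm:
E₂ = hc/λ₂ = 4.8280 eV
KE₂ = E₂ - φ = 4.8280 - 3.82 = 1.0080 eV

Ratio: KE₁/KE₂ = 1.8857/1.0080 = 1.8706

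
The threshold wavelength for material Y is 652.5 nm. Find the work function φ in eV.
1.90 eV

At the threshold wavelength, photon energy equals work function:
φ = hc/λ₀

Calculating:
φ = (6.626×10⁻³⁴ J·s)(3×10⁸ m/s) / (652.5×10⁻⁹ m)
φ = 1.90 eV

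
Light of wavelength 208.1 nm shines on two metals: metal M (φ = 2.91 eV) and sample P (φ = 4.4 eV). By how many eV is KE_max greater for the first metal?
1.4900 eV

Using KE_max = hc/λ - φ for each metal:

Photon energy: E = hc/λ = 5.9579 eV

For metal M (φ₁ = 2.91 eV):
KE₁ = E - φ₁ = 5.9579 - 2.91 = 3.0479 eV

For sample P (φ₂ = 4.4 eV):
KE₂ = E - φ₂ = 5.9579 - 4.4 = 1.5579 eV

Difference:
ΔKE = KE₁ - KE₂ = 3.0479 - 1.5579 = 1.4900 eV

Note: The difference equals the difference in work functions: 4.4 - 2.91 = 1.49 eV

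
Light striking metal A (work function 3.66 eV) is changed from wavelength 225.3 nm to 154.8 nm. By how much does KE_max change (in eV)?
2.5062 eV

Using Einstein's equation: KE_max = hc/λ - φ

For λ₁ = 225.3 nm:
KE₁ = hc/λ₁ - φ = 5.5031 - 3.66 = 1.8431 eV

For λ₂ = 154.8 nm:
KE₂ = hc/λ₂ - φ = 8.0093 - 3.66 = 4.3493 eV

Change in KE:
ΔKE = KE₂ - KE₁ = 4.3493 - 1.8431 = 2.5062 eV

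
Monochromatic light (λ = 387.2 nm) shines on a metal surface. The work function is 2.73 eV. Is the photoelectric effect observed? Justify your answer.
Yes

For photoemission, the photon energy must exceed the work function.

Photon energy: E = hc/λ = 3.2021 eV
Work function: φ = 2.73 eV

Since E_photon (3.2021 eV) > φ (2.73 eV), photoemission WILL occur.
The threshold wavelength is λ₀ = hc/φ = 454.2 nm.
Since 387.2 nm < 454.2 nm, the light has sufficient energy.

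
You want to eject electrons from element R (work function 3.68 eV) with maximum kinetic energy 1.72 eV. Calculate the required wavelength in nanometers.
229.60 nm

From Einstein's equation: KE_max = hc/λ - φ

Rearranging for λ:
hc/λ = KE_max + φ
λ = hc/(KE_max + φ)

Required photon energy:
E_photon = KE_max + φ = 1.72 + 3.68 = 5.40 eV

Required wavelength:
λ = hc/E_photon = (6.626×10⁻³⁴)(3×10⁸) / (5.40 × 1.602×10⁻¹⁹)
λ = 229.60 nm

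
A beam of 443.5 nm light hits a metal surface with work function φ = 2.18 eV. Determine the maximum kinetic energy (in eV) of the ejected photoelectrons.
0.6156 eV

Using Einstein's photoelectric equation: KE_max = hf - φ = hc/λ - φ

First, calculate the photon energy:
E_photon = hc/λ = (6.626×10⁻³⁴ J·s)(3×10⁸ m/s) / (443.5×10⁻⁹ m)
E_photon = 2.7956 eV

Then, the maximum kinetic energy:
KE_max = E_photon - φ = 2.7956 eV - 2.18 eV = 0.6156 eV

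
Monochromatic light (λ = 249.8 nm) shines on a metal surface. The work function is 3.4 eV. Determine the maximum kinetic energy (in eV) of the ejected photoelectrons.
1.5633 eV

Using Einstein's photoelectric equation: KE_max = hf - φ = hc/λ - φ

First, calculate the photon energy:
E_photon = hc/λ = (6.626×10⁻³⁴ J·s)(3×10⁸ m/s) / (249.8×10⁻⁹ m)
E_photon = 4.9633 eV

Then, the maximum kinetic energy:
KE_max = E_photon - φ = 4.9633 eV - 3.4 eV = 1.5633 eV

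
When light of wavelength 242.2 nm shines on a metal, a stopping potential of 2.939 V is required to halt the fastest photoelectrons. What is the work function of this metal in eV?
2.18 eV

The stopping potential gives the maximum kinetic energy: KE_max = eV_s = 2.939 eV

From Einstein's photoelectric equation: KE_max = hc/λ - φ
Rearranging: φ = hc/λ - KE_max

Calculate photon energy:
E_photon = hc/λ = (6.626×10⁻³⁴ J·s)(3×10⁸ m/s) / (242.2×10⁻⁹ m) = 5.1191 eV

Therefore:
φ = 5.1191 - 2.939 = 2.18 eV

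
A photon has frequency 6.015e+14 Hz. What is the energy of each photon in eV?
2.4876 eV

Using E = hf:

E = hf = (6.626×10⁻³⁴ J·s)(6.015e+14 Hz)
E = 2.4876 eV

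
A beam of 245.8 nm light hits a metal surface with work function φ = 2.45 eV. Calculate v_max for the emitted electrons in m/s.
9.5526e+05 m/s

First, find the maximum kinetic energy:
E_photon = hc/λ = 5.0441 eV
KE_max = E_photon - φ = 5.0441 - 2.45 = 2.5941 eV

Convert to Joules: KE_max = 2.5941 × 1.602×10⁻¹⁹ J = 4.1562e-19 J

Then use KE = ½mv² to find velocity:
v = √(2·KE/m) = √(2 × 4.1562e-19 J / 9.109e-31 kg)
v = 9.5526e+05 m/s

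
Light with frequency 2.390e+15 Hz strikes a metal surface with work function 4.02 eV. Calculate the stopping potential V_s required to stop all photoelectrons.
5.8642 V

The stopping potential V_s satisfies: eV_s = KE_max

First, find KE_max using Einstein's equation:
E_photon = hf = (6.626×10⁻³⁴ J·s)(2.390e+15 Hz) = 9.8842 eV
KE_max = E_photon - φ = 9.8842 - 4.02 = 5.8642 eV

Since eV_s = KE_max:
V_s = KE_max/e = 5.8642 V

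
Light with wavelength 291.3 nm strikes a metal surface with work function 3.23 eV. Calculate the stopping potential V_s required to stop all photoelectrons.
1.0262 V

The stopping potential V_s satisfies: eV_s = KE_max

First, find KE_max using Einstein's equation:
E_photon = hc/λ = 4.2562 eV
KE_max = E_photon - φ = 4.2562 - 3.23 = 1.0262 eV

Since eV_s = KE_max:
V_s = KE_max/e = 1.0262 V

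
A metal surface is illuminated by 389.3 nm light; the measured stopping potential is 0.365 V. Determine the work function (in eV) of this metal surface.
2.82 eV

The stopping potential gives the maximum kinetic energy: KE_max = eV_s = 0.365 eV

From Einstein's photoelectric equation: KE_max = hc/λ - φ
Rearranging: φ = hc/λ - KE_max

Calculate photon energy:
E_photon = hc/λ = (6.626×10⁻³⁴ J·s)(3×10⁸ m/s) / (389.3×10⁻⁹ m) = 3.1848 eV

Therefore:
φ = 3.1848 - 0.365 = 2.82 eV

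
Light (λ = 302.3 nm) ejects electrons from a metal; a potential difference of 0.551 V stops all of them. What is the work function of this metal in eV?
3.55 eV

The stopping potential gives the maximum kinetic energy: KE_max = eV_s = 0.551 eV

From Einstein's photoelectric equation: KE_max = hc/λ - φ
Rearranging: φ = hc/λ - KE_max

Calculate photon energy:
E_photon = hc/λ = (6.626×10⁻³⁴ J·s)(3×10⁸ m/s) / (302.3×10⁻⁹ m) = 4.1014 eV

Therefore:
φ = 4.1014 - 0.551 = 3.55 eV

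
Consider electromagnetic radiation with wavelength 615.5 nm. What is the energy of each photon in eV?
2.0144 eV

Using E = hf = hc/λ:

E = hc/λ = (6.626×10⁻³⁴ J·s)(3×10⁸ m/s) / (615.5×10⁻⁹ m)
E = 2.0144 eV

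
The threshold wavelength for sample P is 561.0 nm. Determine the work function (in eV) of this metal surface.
2.21 eV

At the threshold wavelength, photon energy equals work function:
φ = hc/λ₀

Calculating:
φ = (6.626×10⁻³⁴ J·s)(3×10⁸ m/s) / (561.0×10⁻⁹ m)
φ = 2.21 eV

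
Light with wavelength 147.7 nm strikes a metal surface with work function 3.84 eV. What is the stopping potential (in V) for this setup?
4.5543 V

The stopping potential V_s satisfies: eV_s = KE_max

First, find KE_max using Einstein's equation:
E_photon = hc/λ = 8.3943 eV
KE_max = E_photon - φ = 8.3943 - 3.84 = 4.5543 eV

Since eV_s = KE_max:
V_s = KE_max/e = 4.5543 V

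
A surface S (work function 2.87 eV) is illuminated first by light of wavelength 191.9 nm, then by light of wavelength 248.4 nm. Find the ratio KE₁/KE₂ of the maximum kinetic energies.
1.6928

Using Einstein's equation: KE_max = hc/λ - φ

For λ₁ = 191.9 nm:
E₁ = hc/λ₁ = 6.4609 eV
KE₁ = E₁ - φ = 6.4609 - 2.87 = 3.5909 eV

For λ₂ = 248.4 nm:
E₂ = hc/λ₂ = 4.9913 eV
KE₂ = E₂ - φ = 4.9913 - 2.87 = 2.1213 eV

Ratio: KE₁/KE₂ = 3.5909/2.1213 = 1.6928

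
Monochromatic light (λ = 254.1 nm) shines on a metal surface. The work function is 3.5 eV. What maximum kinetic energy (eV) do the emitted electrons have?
1.3793 eV

Using Einstein's photoelectric equation: KE_max = hf - φ = hc/λ - φ

First, calculate the photon energy:
E_photon = hc/λ = (6.626×10⁻³⁴ J·s)(3×10⁸ m/s) / (254.1×10⁻⁹ m)
E_photon = 4.8793 eV

Then, the maximum kinetic energy:
KE_max = E_photon - φ = 4.8793 eV - 3.5 eV = 1.3793 eV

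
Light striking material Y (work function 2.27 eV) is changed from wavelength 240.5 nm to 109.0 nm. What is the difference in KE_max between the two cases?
6.2194 eV

Using Einstein's equation: KE_max = hc/λ - φ

For λ₁ = 240.5 nm:
KE₁ = hc/λ₁ - φ = 5.1553 - 2.27 = 2.8853 eV

For λ₂ = 109.0 nm:
KE₂ = hc/λ₂ - φ = 11.3747 - 2.27 = 9.1047 eV

Change in KE:
ΔKE = KE₂ - KE₁ = 9.1047 - 2.8853 = 6.2194 eV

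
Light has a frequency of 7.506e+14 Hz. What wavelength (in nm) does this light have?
399.40 nm

Using the wave equation: c = fλ

Solving for wavelength:
λ = c/f = (3×10⁸ m/s) / (7.506e+14 Hz)
λ = 399.40 nm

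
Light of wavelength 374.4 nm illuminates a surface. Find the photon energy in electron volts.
3.3115 eV

Using E = hf = hc/λ:

E = hc/λ = (6.626×10⁻³⁴ J·s)(3×10⁸ m/s) / (374.4×10⁻⁹ m)
E = 3.3115 eV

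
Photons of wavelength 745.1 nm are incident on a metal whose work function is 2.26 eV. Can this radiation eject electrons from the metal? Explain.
No

For photoemission, the photon energy must exceed the work function.

Photon energy: E = hc/λ = 1.6640 eV
Work function: φ = 2.26 eV

Since E_photon (1.6640 eV) < φ (2.26 eV), photoemission will NOT occur.
The threshold wavelength is λ₀ = hc/φ = 548.6 nm.
Since 745.1 nm > 548.6 nm, the photons lack sufficient energy.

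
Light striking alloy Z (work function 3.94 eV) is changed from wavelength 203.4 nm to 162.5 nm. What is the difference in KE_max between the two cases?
1.5342 eV

Using Einstein's equation: KE_max = hc/λ - φ

For λ₁ = 203.4 nm:
KE₁ = hc/λ₁ - φ = 6.0956 - 3.94 = 2.1556 eV

For λ₂ = 162.5 nm:
KE₂ = hc/λ₂ - φ = 7.6298 - 3.94 = 3.6898 eV

Change in KE:
ΔKE = KE₂ - KE₁ = 3.6898 - 2.1556 = 1.5342 eV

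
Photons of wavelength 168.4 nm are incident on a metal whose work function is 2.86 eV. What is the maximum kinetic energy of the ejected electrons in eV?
4.5025 eV

Using Einstein's photoelectric equation: KE_max = hf - φ = hc/λ - φ

First, calculate the photon energy:
E_photon = hc/λ = (6.626×10⁻³⁴ J·s)(3×10⁸ m/s) / (168.4×10⁻⁹ m)
E_photon = 7.3625 eV

Then, the maximum kinetic energy:
KE_max = E_photon - φ = 7.3625 eV - 2.86 eV = 4.5025 eV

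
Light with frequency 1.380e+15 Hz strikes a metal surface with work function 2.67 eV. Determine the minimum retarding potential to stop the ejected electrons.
3.0372 V

The stopping potential V_s satisfies: eV_s = KE_max

First, find KE_max using Einstein's equation:
E_photon = hf = (6.626×10⁻³⁴ J·s)(1.380e+15 Hz) = 5.7072 eV
KE_max = E_photon - φ = 5.7072 - 2.67 = 3.0372 eV

Since eV_s = KE_max:
V_s = KE_max/e = 3.0372 V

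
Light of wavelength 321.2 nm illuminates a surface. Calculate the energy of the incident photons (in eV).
3.8600 eV

Using E = hf = hc/λ:

E = hc/λ = (6.626×10⁻³⁴ J·s)(3×10⁸ m/s) / (321.2×10⁻⁹ m)
E = 3.8600 eV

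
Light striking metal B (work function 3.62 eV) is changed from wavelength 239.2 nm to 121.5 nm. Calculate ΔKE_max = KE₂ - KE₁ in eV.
5.0212 eV

Using Einstein's equation: KE_max = hc/λ - φ

For λ₁ = 239.2 nm:
KE₁ = hc/λ₁ - φ = 5.1833 - 3.62 = 1.5633 eV

For λ₂ = 121.5 nm:
KE₂ = hc/λ₂ - φ = 10.2045 - 3.62 = 6.5845 eV

Change in KE:
ΔKE = KE₂ - KE₁ = 6.5845 - 1.5633 = 5.0212 eV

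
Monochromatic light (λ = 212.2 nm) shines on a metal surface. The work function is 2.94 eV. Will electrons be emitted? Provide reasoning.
Yes

For photoemission, the photon energy must exceed the work function.

Photon energy: E = hc/λ = 5.8428 eV
Work function: φ = 2.94 eV

Since E_photon (5.8428 eV) > φ (2.94 eV), photoemission WILL occur.
The threshold wavelength is λ₀ = hc/φ = 421.7 nm.
Since 212.2 nm < 421.7 nm, the light has sufficient energy.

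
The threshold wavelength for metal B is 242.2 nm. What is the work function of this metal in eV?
5.12 eV

At the threshold wavelength, photon energy equals work function:
φ = hc/λ₀

Calculating:
φ = (6.626×10⁻³⁴ J·s)(3×10⁸ m/s) / (242.2×10⁻⁹ m)
φ = 5.12 eV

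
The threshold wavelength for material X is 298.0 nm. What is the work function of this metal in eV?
4.16 eV

At the threshold wavelength, photon energy equals work function:
φ = hc/λ₀

Calculating:
φ = (6.626×10⁻³⁴ J·s)(3×10⁸ m/s) / (298.0×10⁻⁹ m)
φ = 4.16 eV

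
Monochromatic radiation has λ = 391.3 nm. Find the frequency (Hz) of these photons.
7.6614e+14 Hz

Using the wave equation: c = fλ

Solving for frequency:
f = c/λ = (3×10⁸ m/s) / (391.3×10⁻⁹ m)
f = 7.6614e+14 Hz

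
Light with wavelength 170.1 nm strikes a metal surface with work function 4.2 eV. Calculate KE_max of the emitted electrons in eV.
3.0889 eV

Using Einstein's photoelectric equation: KE_max = hf - φ = hc/λ - φ

First, calculate the photon energy:
E_photon = hc/λ = (6.626×10⁻³⁴ J·s)(3×10⁸ m/s) / (170.1×10⁻⁹ m)
E_photon = 7.2889 eV

Then, the maximum kinetic energy:
KE_max = E_photon - φ = 7.2889 eV - 4.2 eV = 3.0889 eV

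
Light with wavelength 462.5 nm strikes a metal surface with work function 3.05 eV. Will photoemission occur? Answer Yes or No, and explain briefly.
No

For photoemission, the photon energy must exceed the work function.

Photon energy: E = hc/λ = 2.6807 eV
Work function: φ = 3.05 eV

Since E_photon (2.6807 eV) < φ (3.05 eV), photoemission will NOT occur.
The threshold wavelength is λ₀ = hc/φ = 406.5 nm.
Since 462.5 nm > 406.5 nm, the photons lack sufficient energy.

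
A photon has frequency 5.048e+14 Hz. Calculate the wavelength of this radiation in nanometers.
593.88 nm

Using the wave equation: c = fλ

Solving for wavelength:
λ = c/f = (3×10⁸ m/s) / (5.048e+14 Hz)
λ = 593.88 nm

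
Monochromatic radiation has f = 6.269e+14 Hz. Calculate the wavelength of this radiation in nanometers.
478.21 nm

Using the wave equation: c = fλ

Solving for wavelength:
λ = c/f = (3×10⁸ m/s) / (6.269e+14 Hz)
λ = 478.21 nm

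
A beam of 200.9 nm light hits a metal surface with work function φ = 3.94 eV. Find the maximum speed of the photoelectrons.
8.8597e+05 m/s

First, find the maximum kinetic energy:
E_photon = hc/λ = 6.1714 eV
KE_max = E_photon - φ = 6.1714 - 3.94 = 2.2314 eV

Convert to Joules: KE_max = 2.2314 × 1.602×10⁻¹⁹ J = 3.5752e-19 J

Then use KE = ½mv² to find velocity:
v = √(2·KE/m) = √(2 × 3.5752e-19 J / 9.109e-31 kg)
v = 8.8597e+05 m/s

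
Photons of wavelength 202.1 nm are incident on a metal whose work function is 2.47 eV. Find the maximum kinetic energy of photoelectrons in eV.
3.6648 eV

Using Einstein's photoelectric equation: KE_max = hf - φ = hc/λ - φ

First, calculate the photon energy:
E_photon = hc/λ = (6.626×10⁻³⁴ J·s)(3×10⁸ m/s) / (202.1×10⁻⁹ m)
E_photon = 6.1348 eV

Then, the maximum kinetic energy:
KE_max = E_photon - φ = 6.1348 eV - 2.47 eV = 3.6648 eV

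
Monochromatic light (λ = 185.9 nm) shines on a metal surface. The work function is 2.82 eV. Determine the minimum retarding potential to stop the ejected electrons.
3.8494 V

The stopping potential V_s satisfies: eV_s = KE_max

First, find KE_max using Einstein's equation:
E_photon = hc/λ = 6.6694 eV
KE_max = E_photon - φ = 6.6694 - 2.82 = 3.8494 eV

Since eV_s = KE_max:
V_s = KE_max/e = 3.8494 V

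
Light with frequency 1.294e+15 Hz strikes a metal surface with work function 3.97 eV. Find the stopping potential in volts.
1.3816 V

The stopping potential V_s satisfies: eV_s = KE_max

First, find KE_max using Einstein's equation:
E_photon = hf = (6.626×10⁻³⁴ J·s)(1.294e+15 Hz) = 5.3516 eV
KE_max = E_photon - φ = 5.3516 - 3.97 = 1.3816 eV

Since eV_s = KE_max:
V_s = KE_max/e = 1.3816 V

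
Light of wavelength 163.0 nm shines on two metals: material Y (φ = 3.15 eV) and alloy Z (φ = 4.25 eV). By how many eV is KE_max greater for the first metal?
1.1000 eV

Using KE_max = hc/λ - φ for each metal:

Photon energy: E = hc/λ = 7.6064 eV

For material Y (φ₁ = 3.15 eV):
KE₁ = E - φ₁ = 7.6064 - 3.15 = 4.4564 eV

For alloy Z (φ₂ = 4.25 eV):
KE₂ = E - φ₂ = 7.6064 - 4.25 = 3.3564 eV

Difference:
ΔKE = KE₁ - KE₂ = 4.4564 - 3.3564 = 1.1000 eV

Note: The difference equals the difference in work functions: 4.25 - 3.15 = 1.10 eV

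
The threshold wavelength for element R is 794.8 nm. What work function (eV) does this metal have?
1.56 eV

At the threshold wavelength, photon energy equals work function:
φ = hc/λ₀

Calculating:
φ = (6.626×10⁻³⁴ J·s)(3×10⁸ m/s) / (794.8×10⁻⁹ m)
φ = 1.56 eV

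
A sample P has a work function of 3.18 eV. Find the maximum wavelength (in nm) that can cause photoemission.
389.89 nm

The threshold wavelength is when the photon energy equals the work function:
hc/λ₀ = φ

Solving for λ₀:
λ₀ = hc/φ = (6.626×10⁻³⁴ J·s)(3×10⁸ m/s) / (3.18 eV × 1.602×10⁻¹⁹ J/eV)
λ₀ = 389.89 nm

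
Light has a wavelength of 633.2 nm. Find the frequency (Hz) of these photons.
4.7346e+14 Hz

Using the wave equation: c = fλ

Solving for frequency:
f = c/λ = (3×10⁸ m/s) / (633.2×10⁻⁹ m)
f = 4.7346e+14 Hz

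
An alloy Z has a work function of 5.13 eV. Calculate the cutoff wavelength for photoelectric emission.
241.68 nm

The threshold wavelength is when the photon energy equals the work function:
hc/λ₀ = φ

Solving for λ₀:
λ₀ = hc/φ = (6.626×10⁻³⁴ J·s)(3×10⁸ m/s) / (5.13 eV × 1.602×10⁻¹⁹ J/eV)
λ₀ = 241.68 nm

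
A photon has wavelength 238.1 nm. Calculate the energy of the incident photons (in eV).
5.2072 eV

Using E = hf = hc/λ:

E = hc/λ = (6.626×10⁻³⁴ J·s)(3×10⁸ m/s) / (238.1×10⁻⁹ m)
E = 5.2072 eV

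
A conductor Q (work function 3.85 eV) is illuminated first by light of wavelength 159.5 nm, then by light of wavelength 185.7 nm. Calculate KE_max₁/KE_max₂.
1.3880

Using Einstein's equation: KE_max = hc/λ - φ

For λ₁ = 159.5 nm:
E₁ = hc/λ₁ = 7.7733 eV
KE₁ = E₁ - φ = 7.7733 - 3.85 = 3.9233 eV

For λ₂ = 185.7 nm:
E₂ = hc/λ₂ = 6.6766 eV
KE₂ = E₂ - φ = 6.6766 - 3.85 = 2.8266 eV

Ratio: KE₁/KE₂ = 3.9233/2.8266 = 1.3880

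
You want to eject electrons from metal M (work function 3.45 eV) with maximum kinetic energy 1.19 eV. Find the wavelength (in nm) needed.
267.21 nm

From Einstein's equation: KE_max = hc/λ - φ

Rearranging for λ:
hc/λ = KE_max + φ
λ = hc/(KE_max + φ)

Required photon energy:
E_photon = KE_max + φ = 1.19 + 3.45 = 4.64 eV

Required wavelength:
λ = hc/E_photon = (6.626×10⁻³⁴)(3×10⁸) / (4.64 × 1.602×10⁻¹⁹)
λ = 267.21 nm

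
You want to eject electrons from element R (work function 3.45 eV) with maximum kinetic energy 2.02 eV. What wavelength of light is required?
226.66 nm

From Einstein's equation: KE_max = hc/λ - φ

Rearranging for λ:
hc/λ = KE_max + φ
λ = hc/(KE_max + φ)

Required photon energy:
E_photon = KE_max + φ = 2.02 + 3.45 = 5.47 eV

Required wavelength:
λ = hc/E_photon = (6.626×10⁻³⁴)(3×10⁸) / (5.47 × 1.602×10⁻¹⁹)
λ = 226.66 nm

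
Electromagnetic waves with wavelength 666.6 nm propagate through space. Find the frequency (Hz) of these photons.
4.4973e+14 Hz

Using the wave equation: c = fλ

Solving for frequency:
f = c/λ = (3×10⁸ m/s) / (666.6×10⁻⁹ m)
f = 4.4973e+14 Hz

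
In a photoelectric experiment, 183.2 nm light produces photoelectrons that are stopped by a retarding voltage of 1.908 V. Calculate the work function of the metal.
4.86 eV

The stopping potential gives the maximum kinetic energy: KE_max = eV_s = 1.908 eV

From Einstein's photoelectric equation: KE_max = hc/λ - φ
Rearranging: φ = hc/λ - KE_max

Calculate photon energy:
E_photon = hc/λ = (6.626×10⁻³⁴ J·s)(3×10⁸ m/s) / (183.2×10⁻⁹ m) = 6.7677 eV

Therefore:
φ = 6.7677 - 1.908 = 4.86 eV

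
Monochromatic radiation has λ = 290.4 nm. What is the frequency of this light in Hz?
1.0323e+15 Hz

Using the wave equation: c = fλ

Solving for frequency:
f = c/λ = (3×10⁸ m/s) / (290.4×10⁻⁹ m)
f = 1.0323e+15 Hz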